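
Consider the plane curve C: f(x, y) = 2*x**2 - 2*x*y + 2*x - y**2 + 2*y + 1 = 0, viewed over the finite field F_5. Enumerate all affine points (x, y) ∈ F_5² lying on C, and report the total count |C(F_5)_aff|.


Affine F_5-points: {(1, 0), (2, 1), (2, 2), (3, 0), (3, 1), (4, 2)}; count = 6.

For each of the 25 pairs (x, y) ∈ F_5², evaluate f(x, y) mod 5. Record the zeros.
  x = 0: [0↦1, 1↦2, 2↦1, 3↦3, 4↦3]  zeros at y ∈ ∅
  x = 1: [0↦0, 1↦4, 2↦1, 3↦1, 4↦4]  zeros at y ∈ {0}
  x = 2: [0↦3, 1↦0, 2↦0, 3↦3, 4↦4]  zeros at y ∈ {1, 2}
  x = 3: [0↦0, 1↦0, 2↦3, 3↦4, 4↦3]  zeros at y ∈ {0, 1}
  x = 4: [0↦1, 1↦4, 2↦0, 3↦4, 4↦1]  zeros at y ∈ {2}
Collecting zeros: affine points = {(1, 0), (2, 1), (2, 2), (3, 0), (3, 1), (4, 2)}.
Total count |C(F_5)_aff| = 6.


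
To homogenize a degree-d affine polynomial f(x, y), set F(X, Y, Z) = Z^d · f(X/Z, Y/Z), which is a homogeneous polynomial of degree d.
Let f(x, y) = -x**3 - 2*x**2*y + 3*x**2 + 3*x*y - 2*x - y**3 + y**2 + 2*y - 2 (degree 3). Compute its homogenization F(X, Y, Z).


F(X, Y, Z) = -X**3 - 2*X**2*Y + 3*X**2*Z + 3*X*Y*Z - 2*X*Z**2 - Y**3 + Y**2*Z + 2*Y*Z**2 - 2*Z**3

deg(f) = 3.
Substitute x = X/Z, y = Y/Z into f, then multiply by Z^3.
  monomial -1·x^3·y^0 ↦ -1·X^3·Y^0·Z^0.
  monomial -2·x^2·y^1 ↦ -2·X^2·Y^1·Z^0.
  monomial 3·x^2·y^0 ↦ 3·X^2·Y^0·Z^1.
  monomial 3·x^1·y^1 ↦ 3·X^1·Y^1·Z^1.
  monomial -2·x^1·y^0 ↦ -2·X^1·Y^0·Z^2.
  monomial -1·x^0·y^3 ↦ -1·X^0·Y^3·Z^0.
  monomial 1·x^0·y^2 ↦ 1·X^0·Y^2·Z^1.
  monomial 2·x^0·y^1 ↦ 2·X^0·Y^1·Z^2.
  monomial -2·x^0·y^0 ↦ -2·X^0·Y^0·Z^3.
Collecting: F(X, Y, Z) = -X**3 - 2*X**2*Y + 3*X**2*Z + 3*X*Y*Z - 2*X*Z**2 - Y**3 + Y**2*Z + 2*Y*Z**2 - 2*Z**3.


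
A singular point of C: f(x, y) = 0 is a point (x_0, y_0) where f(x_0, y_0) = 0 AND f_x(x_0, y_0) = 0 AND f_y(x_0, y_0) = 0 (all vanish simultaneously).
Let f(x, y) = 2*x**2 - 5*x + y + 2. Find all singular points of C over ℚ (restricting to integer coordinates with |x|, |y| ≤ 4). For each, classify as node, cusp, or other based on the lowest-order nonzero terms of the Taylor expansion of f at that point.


No singular points in the scanned grid; C is smooth there.

Compute partial derivatives:
  f_x = 4*x - 5.
  f_y = 1.
f_y = 1 is a nonzero constant, so f_y never vanishes: no point (x, y) can satisfy f = f_x = f_y = 0. In particular no (x, y) ∈ {−4, ..., 4}² is singular; the curve is smooth.


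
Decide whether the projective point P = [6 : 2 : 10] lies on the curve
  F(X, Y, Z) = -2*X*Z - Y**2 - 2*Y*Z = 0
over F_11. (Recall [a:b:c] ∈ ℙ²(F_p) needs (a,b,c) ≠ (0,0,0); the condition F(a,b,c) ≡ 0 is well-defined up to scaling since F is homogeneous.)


F(6,2,10) ≡ 1 (mod 11); P is NOT on the curve.

Evaluate F(6, 2, 10) term-by-term (mod 11).
  -2*X*Z ↦ -2·6·1·10 = -120
  -Y**2 ↦ -1·1·4·1 = -4
  -2*Y*Z ↦ -2·1·2·10 = -40
Sum: F(6, 2, 10) = (-120) + (-4) + (-40) = -164.
Reducing mod 11: -164 ≡ 1 (mod 11).
Since F(a, b, c) ≡ 1 ≠ 0 (mod 11), P does NOT lie on the curve.


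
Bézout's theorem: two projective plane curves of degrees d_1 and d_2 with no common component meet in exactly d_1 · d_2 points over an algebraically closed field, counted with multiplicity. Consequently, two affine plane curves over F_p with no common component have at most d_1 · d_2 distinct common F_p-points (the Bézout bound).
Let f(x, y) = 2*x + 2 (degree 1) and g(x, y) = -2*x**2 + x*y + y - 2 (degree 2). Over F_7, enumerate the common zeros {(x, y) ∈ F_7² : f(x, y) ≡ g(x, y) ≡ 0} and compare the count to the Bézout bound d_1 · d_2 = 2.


Common zeros: ∅; count = 0; Bézout bound = 2.

deg(f) = 1, deg(g) = 2, so Bézout bound = 2.
Scan x ∈ F_7. For each x, list the y ∈ F_7 with f(x, y) ≡ 0 and those with g(x, y) ≡ 0 (mod 7); the common zeros in that column are the intersection.
  x = 0: f ≡ 0 at y ∈ ∅; g ≡ 0 at y ∈ {2}; common: ∅.
  x = 1: f ≡ 0 at y ∈ ∅; g ≡ 0 at y ∈ {2}; common: ∅.
  x = 2: f ≡ 0 at y ∈ ∅; g ≡ 0 at y ∈ {1}; common: ∅.
  x = 3: f ≡ 0 at y ∈ ∅; g ≡ 0 at y ∈ {5}; common: ∅.
  x = 4: f ≡ 0 at y ∈ ∅; g ≡ 0 at y ∈ {4}; common: ∅.
  x = 5: f ≡ 0 at y ∈ ∅; g ≡ 0 at y ∈ {4}; common: ∅.
  x = 6: f ≡ 0 at y ∈ {0, 1, 2, 3, 4, 5, 6}; g ≡ 0 at y ∈ ∅; common: ∅.
Collecting: common zeros = ∅, so the count is 0.
Comparison with the Bézout bound: 0 ≤ 2 = deg(f)·deg(g), as expected for curves with no common component (the affine F_7-count falls short of the bound because intersections may lie at infinity, over extension fields, or carry multiplicity).


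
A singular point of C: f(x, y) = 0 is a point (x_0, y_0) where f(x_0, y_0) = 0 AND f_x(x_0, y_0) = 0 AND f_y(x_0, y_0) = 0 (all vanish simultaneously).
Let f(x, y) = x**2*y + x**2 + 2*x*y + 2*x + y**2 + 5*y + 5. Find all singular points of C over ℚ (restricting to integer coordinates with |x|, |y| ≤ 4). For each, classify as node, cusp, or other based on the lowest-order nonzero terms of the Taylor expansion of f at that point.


Singular points: {(-1, -2)}; classification: node.

Compute partial derivatives:
  f_x = 2*x*y + 2*x + 2*y + 2.
  f_y = x**2 + 2*x + 2*y + 5.
Scan x_0 ∈ {−4, ..., 4}. For each x_0, f_y(x_0, y) is a polynomial in y; find its integer roots y ∈ {−4, ..., 4}, then test f_x and f at those candidates.
  x = -4: f_y(-4, y) = 2*y + 13; no integer root y with |y| ≤ 4.
  x = -3: f_y(-3, y) = 2*y + 8; vanishes at y ∈ {-4}. (-3, -4): f_x = 12 ≠ 0.
  x = -2: f_y(-2, y) = 2*y + 5; no integer root y with |y| ≤ 4.
  x = -1: f_y(-1, y) = 2*y + 4; vanishes at y ∈ {-2}. (-1, -2): f_x = 0, f = 0 — SINGULAR.
  x = 0: f_y(0, y) = 2*y + 5; no integer root y with |y| ≤ 4.
  x = 1: f_y(1, y) = 2*y + 8; vanishes at y ∈ {-4}. (1, -4): f_x = -12 ≠ 0.
  x = 2: f_y(2, y) = 2*y + 13; no integer root y with |y| ≤ 4.
  x = 3: f_y(3, y) = 2*y + 20; no integer root y with |y| ≤ 4.
  x = 4: f_y(4, y) = 2*y + 29; no integer root y with |y| ≤ 4.
Only singular point on the grid: (-1, -2).
Classify: substitute x = -1 + u, y = -2 + v and expand: f = u**2*v - u**2 + v**2.
No constant or linear terms (consistent with a singular point). Quadratic part: -u**2 + v**2. Cubic part: u**2*v.
The quadratic part v**2 - u**2 = (v − u)(v + u) splits into two distinct linear factors, so there are two distinct tangent lines y − -2 = ±(x − -1) — this is a node (ordinary double point).
Classification: node.


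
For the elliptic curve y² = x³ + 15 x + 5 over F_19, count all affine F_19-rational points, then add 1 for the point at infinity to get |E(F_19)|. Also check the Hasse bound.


Affine points = {(0, 9), (0, 10), (2, 9), (2, 10), (3, 1), (3, 18), (6, 8), (6, 11), (7, 4), (7, 15), (11, 0), (16, 3), (16, 16), (17, 9), (17, 10)}; affine count = 15; |E(F_19)| = 16.

Discriminant check: Δ ∝ 4a³ + 27b² = 4·15³ + 27·5² = 4·3375 + 27·25 ≡ 1 (mod 19). Nonzero ⇒ E is nonsingular.
For each x ∈ F_19, compute rhs = x³ + 15·x + 5 mod 19, then count y ∈ F_19 with y² ≡ rhs.
  x = 0: rhs = 5, matching y values: 9, 10 (2 points).
  x = 1: rhs = 2, matching y values: none (0 points).
  x = 2: rhs = 5, matching y values: 9, 10 (2 points).
  x = 3: rhs = 1, matching y values: 1, 18 (2 points).
  x = 4: rhs = 15, matching y values: none (0 points).
  x = 5: rhs = 15, matching y values: none (0 points).
  x = 6: rhs = 7, matching y values: 8, 11 (2 points).
  x = 7: rhs = 16, matching y values: 4, 15 (2 points).
  x = 8: rhs = 10, matching y values: none (0 points).
  x = 9: rhs = 14, matching y values: none (0 points).
  x = 10: rhs = 15, matching y values: none (0 points).
  x = 11: rhs = 0, matching y values: 0 (1 points).
  x = 12: rhs = 13, matching y values: none (0 points).
  x = 13: rhs = 3, matching y values: none (0 points).
  x = 14: rhs = 14, matching y values: none (0 points).
  x = 15: rhs = 14, matching y values: none (0 points).
  x = 16: rhs = 9, matching y values: 3, 16 (2 points).
  x = 17: rhs = 5, matching y values: 9, 10 (2 points).
  x = 18: rhs = 8, matching y values: none (0 points).
Total affine count: 15.
Full point count |E(F_19)| = 15 + 1 = 16.
Hasse bound: |16 − (19+1)| = |-4| = 4 ≤ 2√19 ≈ 8.7178 ✓.


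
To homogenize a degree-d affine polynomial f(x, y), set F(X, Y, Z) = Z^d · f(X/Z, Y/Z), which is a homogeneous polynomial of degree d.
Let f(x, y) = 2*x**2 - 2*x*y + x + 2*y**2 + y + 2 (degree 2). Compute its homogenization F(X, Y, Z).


F(X, Y, Z) = 2*X**2 - 2*X*Y + X*Z + 2*Y**2 + Y*Z + 2*Z**2

deg(f) = 2.
Substitute x = X/Z, y = Y/Z into f, then multiply by Z^2.
  monomial 2·x^2·y^0 ↦ 2·X^2·Y^0·Z^0.
  monomial -2·x^1·y^1 ↦ -2·X^1·Y^1·Z^0.
  monomial 1·x^1·y^0 ↦ 1·X^1·Y^0·Z^1.
  monomial 2·x^0·y^2 ↦ 2·X^0·Y^2·Z^0.
  monomial 1·x^0·y^1 ↦ 1·X^0·Y^1·Z^1.
  monomial 2·x^0·y^0 ↦ 2·X^0·Y^0·Z^2.
Collecting: F(X, Y, Z) = 2*X**2 - 2*X*Y + X*Z + 2*Y**2 + Y*Z + 2*Z**2.


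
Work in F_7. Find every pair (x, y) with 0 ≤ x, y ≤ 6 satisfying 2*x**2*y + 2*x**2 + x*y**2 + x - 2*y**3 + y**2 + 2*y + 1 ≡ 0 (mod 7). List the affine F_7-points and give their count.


Affine F_7-points: {(0, 2), (2, 3), (3, 5), (5, 0), (5, 1), (5, 2), (6, 6)}; count = 7.

For each of the 49 pairs (x, y) ∈ F_7², evaluate f(x, y) mod 7. Record the zeros.
  x = 0: [0↦1, 1↦2, 2↦0, 3↦4, 4↦2, 5↦3, 6↦2]  zeros at y ∈ {2}
  x = 1: [0↦4, 1↦1, 2↦4, 3↦1, 4↦1, 5↦6, 6↦4]  zeros at y ∈ ∅
  x = 2: [0↦4, 1↦1, 2↦6, 3↦0, 4↦6, 5↦5, 6↦6]  zeros at y ∈ {3}
  x = 3: [0↦1, 1↦2, 2↦6, 3↦1, 4↦3, 5↦0, 6↦1]  zeros at y ∈ {5}
  x = 4: [0↦2, 1↦4, 2↦4, 3↦4, 4↦6, 5↦5, 6↦3]  zeros at y ∈ ∅
  x = 5: [0↦0, 1↦0, 2↦0, 3↦2, 4↦1, 5↦6, 6↦5]  zeros at y ∈ {0, 1, 2}
  x = 6: [0↦2, 1↦4, 2↦1, 3↦2, 4↦2, 5↦3, 6↦0]  zeros at y ∈ {6}
Collecting zeros: affine points = {(0, 2), (2, 3), (3, 5), (5, 0), (5, 1), (5, 2), (6, 6)}.
Total count |C(F_7)_aff| = 7.


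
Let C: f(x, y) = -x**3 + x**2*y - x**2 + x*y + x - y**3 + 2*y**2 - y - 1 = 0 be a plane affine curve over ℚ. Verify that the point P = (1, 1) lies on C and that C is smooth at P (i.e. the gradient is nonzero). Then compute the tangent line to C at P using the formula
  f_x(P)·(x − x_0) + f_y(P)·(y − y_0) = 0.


Tangent line at P: -x + 2*y - 1 = 0.

Step 1: f(1, 1) = 0, so P lies on C.
Step 2: partial derivatives
  f_x(x, y) = -3*x**2 + 2*x*y - 2*x + y + 1, f_y(x, y) = x**2 + x - 3*y**2 + 4*y - 1.
  f_x(P) = -1, f_y(P) = 2 (gradient nonzero, so P is smooth).
Step 3: tangent line at P: -1·(x − 1) + 2·(y − 1) = 0.
Expanding: -x + 2*y - 1 = 0.


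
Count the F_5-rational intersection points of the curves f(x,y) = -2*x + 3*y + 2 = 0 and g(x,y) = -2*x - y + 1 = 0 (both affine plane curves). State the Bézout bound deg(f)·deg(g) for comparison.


Common zeros: {(0, 1)}; count = 1; Bézout bound = 1.

deg(f) = 1, deg(g) = 1, so Bézout bound = 1.
Scan x ∈ F_5. For each x, list the y ∈ F_5 with f(x, y) ≡ 0 and those with g(x, y) ≡ 0 (mod 5); the common zeros in that column are the intersection.
  x = 0: f ≡ 0 at y ∈ {1}; g ≡ 0 at y ∈ {1}; common: {1}.
  x = 1: f ≡ 0 at y ∈ {0}; g ≡ 0 at y ∈ {4}; common: ∅.
  x = 2: f ≡ 0 at y ∈ {4}; g ≡ 0 at y ∈ {2}; common: ∅.
  x = 3: f ≡ 0 at y ∈ {3}; g ≡ 0 at y ∈ {0}; common: ∅.
  x = 4: f ≡ 0 at y ∈ {2}; g ≡ 0 at y ∈ {3}; common: ∅.
Collecting: common zeros = {(0, 1)}, so the count is 1.
Comparison with the Bézout bound: 1 ≤ 1 = deg(f)·deg(g), as expected for curves with no common component (the bound is attained).


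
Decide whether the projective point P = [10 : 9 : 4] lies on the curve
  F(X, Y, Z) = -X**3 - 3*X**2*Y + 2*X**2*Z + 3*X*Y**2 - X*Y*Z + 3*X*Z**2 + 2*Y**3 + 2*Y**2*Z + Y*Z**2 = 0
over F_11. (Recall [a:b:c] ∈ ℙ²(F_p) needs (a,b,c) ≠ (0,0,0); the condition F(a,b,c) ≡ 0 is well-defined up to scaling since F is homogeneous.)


F(10,9,4) ≡ 8 (mod 11); P is NOT on the curve.

Evaluate F(10, 9, 4) term-by-term (mod 11).
  -X**3 ↦ -1·1000·1·1 = -1000
  -3*X**2*Y ↦ -3·100·9·1 = -2700
  2*X**2*Z ↦ 2·100·1·4 = 800
  3*X*Y**2 ↦ 3·10·81·1 = 2430
  -X*Y*Z ↦ -1·10·9·4 = -360
  3*X*Z**2 ↦ 3·10·1·16 = 480
  2*Y**3 ↦ 2·1·729·1 = 1458
  2*Y**2*Z ↦ 2·1·81·4 = 648
  Y*Z**2 ↦ 1·1·9·16 = 144
Sum: F(10, 9, 4) = (-1000) + (-2700) + (800) + (2430) + (-360) + (480) + (1458) + (648) + (144) = 1900.
Reducing mod 11: 1900 ≡ 8 (mod 11).
Since F(a, b, c) ≡ 8 ≠ 0 (mod 11), P does NOT lie on the curve.


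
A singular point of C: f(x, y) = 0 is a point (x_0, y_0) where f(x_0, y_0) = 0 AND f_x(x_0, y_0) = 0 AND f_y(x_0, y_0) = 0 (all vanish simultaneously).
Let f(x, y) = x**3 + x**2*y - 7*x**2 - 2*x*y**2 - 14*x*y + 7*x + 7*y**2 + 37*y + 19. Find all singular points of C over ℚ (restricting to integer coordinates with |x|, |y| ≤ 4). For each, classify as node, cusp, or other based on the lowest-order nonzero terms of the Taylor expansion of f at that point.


Singular points: {(3, -2)}; classification: cusp.

Compute partial derivatives:
  f_x = 3*x**2 + 2*x*y - 14*x - 2*y**2 - 14*y + 7.
  f_y = x**2 - 4*x*y - 14*x + 14*y + 37.
Scan x_0 ∈ {−4, ..., 4}. For each x_0, f_y(x_0, y) is a polynomial in y; find its integer roots y ∈ {−4, ..., 4}, then test f_x and f at those candidates.
  x = -4: f_y(-4, y) = 30*y + 109; no integer root y with |y| ≤ 4.
  x = -3: f_y(-3, y) = 26*y + 88; no integer root y with |y| ≤ 4.
  x = -2: f_y(-2, y) = 22*y + 69; no integer root y with |y| ≤ 4.
  x = -1: f_y(-1, y) = 18*y + 52; no integer root y with |y| ≤ 4.
  x = 0: f_y(0, y) = 14*y + 37; no integer root y with |y| ≤ 4.
  x = 1: f_y(1, y) = 10*y + 24; no integer root y with |y| ≤ 4.
  x = 2: f_y(2, y) = 6*y + 13; no integer root y with |y| ≤ 4.
  x = 3: f_y(3, y) = 2*y + 4; vanishes at y ∈ {-2}. (3, -2): f_x = 0, f = 0 — SINGULAR.
  x = 4: f_y(4, y) = -2*y - 3; no integer root y with |y| ≤ 4.
Only singular point on the grid: (3, -2).
Classify: substitute x = 3 + u, y = -2 + v and expand: f = u**3 + u**2*v - 2*u*v**2 + v**2.
No constant or linear terms (consistent with a singular point). Quadratic part: v**2. Cubic part: u**3 + u**2*v - 2*u*v**2.
The quadratic part v**2 is a perfect square, so there is a single (double) tangent line v = 0, i.e. y = -2. Restricting the cubic part to that line (v = 0) leaves u**3 ≠ 0, so f is not divisible by v and the branch is v² ≈ -u**3 to lowest order — this is a cusp.
Classification: cusp.


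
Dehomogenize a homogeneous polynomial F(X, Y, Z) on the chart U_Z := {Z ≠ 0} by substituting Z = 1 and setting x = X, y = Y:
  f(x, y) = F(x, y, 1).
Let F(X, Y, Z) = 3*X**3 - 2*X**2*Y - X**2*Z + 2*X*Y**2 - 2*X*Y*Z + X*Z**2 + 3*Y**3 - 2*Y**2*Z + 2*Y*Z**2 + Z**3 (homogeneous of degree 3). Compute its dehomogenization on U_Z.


f(x, y) = 3*x**3 - 2*x**2*y - x**2 + 2*x*y**2 - 2*x*y + x + 3*y**3 - 2*y**2 + 2*y + 1

On U_Z we set Z = 1. Each monomial c·X^i·Y^j·Z^k in F becomes c·x^i·y^j·1^k = c·x^i·y^j.
Substituting Z = 1: F(X, Y, 1) = 3*x**3 - 2*x**2*y - x**2 + 2*x*y**2 - 2*x*y + x + 3*y**3 - 2*y**2 + 2*y + 1.
Note: deg(f) ≤ deg(F) = 3; strict inequality happens when F is divisible by Z (lost terms).


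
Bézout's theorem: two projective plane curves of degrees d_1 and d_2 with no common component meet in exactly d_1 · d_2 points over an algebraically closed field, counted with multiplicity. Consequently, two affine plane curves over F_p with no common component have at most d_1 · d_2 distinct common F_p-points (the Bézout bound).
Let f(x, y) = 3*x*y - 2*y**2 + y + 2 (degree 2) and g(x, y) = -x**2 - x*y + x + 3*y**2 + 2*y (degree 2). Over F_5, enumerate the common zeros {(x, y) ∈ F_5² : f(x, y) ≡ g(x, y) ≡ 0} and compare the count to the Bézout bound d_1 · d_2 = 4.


Common zeros: {(2, 3)}; count = 1; Bézout bound = 4.

deg(f) = 2, deg(g) = 2, so Bézout bound = 4.
Scan x ∈ F_5. For each x, list the y ∈ F_5 with f(x, y) ≡ 0 and those with g(x, y) ≡ 0 (mod 5); the common zeros in that column are the intersection.
  x = 0: f ≡ 0 at y ∈ ∅; g ≡ 0 at y ∈ {0, 1}; common: ∅.
  x = 1: f ≡ 0 at y ∈ ∅; g ≡ 0 at y ∈ {0, 3}; common: ∅.
  x = 2: f ≡ 0 at y ∈ {3}; g ≡ 0 at y ∈ {2, 3}; common: {3}.
  x = 3: f ≡ 0 at y ∈ {1, 4}; g ≡ 0 at y ∈ ∅; common: ∅.
  x = 4: f ≡ 0 at y ∈ {2}; g ≡ 0 at y ∈ ∅; common: ∅.
Collecting: common zeros = {(2, 3)}, so the count is 1.
Comparison with the Bézout bound: 1 ≤ 4 = deg(f)·deg(g), as expected for curves with no common component (the affine F_5-count falls short of the bound because intersections may lie at infinity, over extension fields, or carry multiplicity).


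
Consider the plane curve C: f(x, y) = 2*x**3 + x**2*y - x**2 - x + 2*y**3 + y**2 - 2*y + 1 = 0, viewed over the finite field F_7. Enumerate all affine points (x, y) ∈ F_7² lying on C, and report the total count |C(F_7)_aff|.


Affine F_7-points: {(0, 5), (2, 2), (3, 2), (3, 6), (4, 1), (5, 2)}; count = 6.

For each of the 49 pairs (x, y) ∈ F_7², evaluate f(x, y) mod 7. Record the zeros.
  x = 0: [0↦1, 1↦2, 2↦3, 3↦2, 4↦4, 5↦0, 6↦2]  zeros at y ∈ {5}
  x = 1: [0↦1, 1↦3, 2↦5, 3↦5, 4↦1, 5↦5, 6↦1]  zeros at y ∈ ∅
  x = 2: [0↦4, 1↦2, 2↦0, 3↦3, 4↦2, 5↦2, 6↦1]  zeros at y ∈ {2}
  x = 3: [0↦1, 1↦4, 2↦0, 3↦1, 4↦5, 5↦3, 6↦0]  zeros at y ∈ {2, 6}
  x = 4: [0↦4, 1↦0, 2↦3, 3↦4, 4↦1, 5↦6, 6↦3]  zeros at y ∈ {1}
  x = 5: [0↦4, 1↦2, 2↦0, 3↦3, 4↦2, 5↦2, 6↦1]  zeros at y ∈ {2}
  x = 6: [0↦6, 1↦1, 2↦3, 3↦3, 4↦6, 5↦3, 6↦6]  zeros at y ∈ ∅
Collecting zeros: affine points = {(0, 5), (2, 2), (3, 2), (3, 6), (4, 1), (5, 2)}.
Total count |C(F_7)_aff| = 6.


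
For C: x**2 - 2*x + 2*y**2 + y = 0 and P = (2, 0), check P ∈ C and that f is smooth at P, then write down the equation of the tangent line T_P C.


Tangent line at P: 2*x + y - 4 = 0.

Step 1: f(2, 0) = 0, so P lies on C.
Step 2: partial derivatives
  f_x(x, y) = 2*x - 2, f_y(x, y) = 4*y + 1.
  f_x(P) = 2, f_y(P) = 1 (gradient nonzero, so P is smooth).
Step 3: tangent line at P: 2·(x − 2) + 1·(y − 0) = 0.
Expanding: 2*x + y - 4 = 0.


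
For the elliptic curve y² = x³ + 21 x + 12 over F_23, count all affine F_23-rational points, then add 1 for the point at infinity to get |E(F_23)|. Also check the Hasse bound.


Affine points = {(0, 9), (0, 14), (2, 4), (2, 19), (5, 9), (5, 14), (6, 3), (6, 20), (8, 5), (8, 18), (10, 7), (10, 16), (18, 9), (18, 14), (19, 5), (19, 18), (21, 10), (21, 13), (22, 6), (22, 17)}; affine count = 20; |E(F_23)| = 21.

Discriminant check: Δ ∝ 4a³ + 27b² = 4·21³ + 27·12² = 4·9261 + 27·144 ≡ 15 (mod 23). Nonzero ⇒ E is nonsingular.
For each x ∈ F_23, compute rhs = x³ + 21·x + 12 mod 23, then count y ∈ F_23 with y² ≡ rhs.
  x = 0: rhs = 12, matching y values: 9, 14 (2 points).
  x = 1: rhs = 11, matching y values: none (0 points).
  x = 2: rhs = 16, matching y values: 4, 19 (2 points).
  x = 3: rhs = 10, matching y values: none (0 points).
  x = 4: rhs = 22, matching y values: none (0 points).
  x = 5: rhs = 12, matching y values: 9, 14 (2 points).
  x = 6: rhs = 9, matching y values: 3, 20 (2 points).
  x = 7: rhs = 19, matching y values: none (0 points).
  x = 8: rhs = 2, matching y values: 5, 18 (2 points).
  x = 9: rhs = 10, matching y values: none (0 points).
  x = 10: rhs = 3, matching y values: 7, 16 (2 points).
  x = 11: rhs = 10, matching y values: none (0 points).
  x = 12: rhs = 14, matching y values: none (0 points).
  x = 13: rhs = 21, matching y values: none (0 points).
  x = 14: rhs = 14, matching y values: none (0 points).
  x = 15: rhs = 22, matching y values: none (0 points).
  x = 16: rhs = 5, matching y values: none (0 points).
  x = 17: rhs = 15, matching y values: none (0 points).
  x = 18: rhs = 12, matching y values: 9, 14 (2 points).
  x = 19: rhs = 2, matching y values: 5, 18 (2 points).
  x = 20: rhs = 14, matching y values: none (0 points).
  x = 21: rhs = 8, matching y values: 10, 13 (2 points).
  x = 22: rhs = 13, matching y values: 6, 17 (2 points).
Total affine count: 20.
Full point count |E(F_23)| = 20 + 1 = 21.
Hasse bound: |21 − (23+1)| = |-3| = 3 ≤ 2√23 ≈ 9.5917 ✓.


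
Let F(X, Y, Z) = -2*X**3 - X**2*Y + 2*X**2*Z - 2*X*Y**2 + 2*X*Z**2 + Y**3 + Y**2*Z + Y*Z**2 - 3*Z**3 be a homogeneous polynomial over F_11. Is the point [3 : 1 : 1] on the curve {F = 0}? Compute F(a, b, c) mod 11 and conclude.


F(3,1,1) ≡ 10 (mod 11); P is NOT on the curve.

Evaluate F(3, 1, 1) term-by-term (mod 11).
  -2*X**3 ↦ -2·27·1·1 = -54
  -X**2*Y ↦ -1·9·1·1 = -9
  2*X**2*Z ↦ 2·9·1·1 = 18
  -2*X*Y**2 ↦ -2·3·1·1 = -6
  2*X*Z**2 ↦ 2·3·1·1 = 6
  Y**3 ↦ 1·1·1·1 = 1
  Y**2*Z ↦ 1·1·1·1 = 1
  Y*Z**2 ↦ 1·1·1·1 = 1
  -3*Z**3 ↦ -3·1·1·1 = -3
Sum: F(3, 1, 1) = (-54) + (-9) + (18) + (-6) + (6) + (1) + (1) + (1) + (-3) = -45.
Reducing mod 11: -45 ≡ 10 (mod 11).
Since F(a, b, c) ≡ 10 ≠ 0 (mod 11), P does NOT lie on the curve.


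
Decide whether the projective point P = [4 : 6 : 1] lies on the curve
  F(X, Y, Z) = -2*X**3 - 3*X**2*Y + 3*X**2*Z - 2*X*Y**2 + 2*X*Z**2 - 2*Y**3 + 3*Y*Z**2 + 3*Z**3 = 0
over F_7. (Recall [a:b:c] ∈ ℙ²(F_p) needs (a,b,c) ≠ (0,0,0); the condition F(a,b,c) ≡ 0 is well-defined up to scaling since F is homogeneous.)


F(4,6,1) ≡ 5 (mod 7); P is NOT on the curve.

Evaluate F(4, 6, 1) term-by-term (mod 7).
  -2*X**3 ↦ -2·64·1·1 = -128
  -3*X**2*Y ↦ -3·16·6·1 = -288
  3*X**2*Z ↦ 3·16·1·1 = 48
  -2*X*Y**2 ↦ -2·4·36·1 = -288
  2*X*Z**2 ↦ 2·4·1·1 = 8
  -2*Y**3 ↦ -2·1·216·1 = -432
  3*Y*Z**2 ↦ 3·1·6·1 = 18
  3*Z**3 ↦ 3·1·1·1 = 3
Sum: F(4, 6, 1) = (-128) + (-288) + (48) + (-288) + (8) + (-432) + (18) + (3) = -1059.
Reducing mod 7: -1059 ≡ 5 (mod 7).
Since F(a, b, c) ≡ 5 ≠ 0 (mod 7), P does NOT lie on the curve.


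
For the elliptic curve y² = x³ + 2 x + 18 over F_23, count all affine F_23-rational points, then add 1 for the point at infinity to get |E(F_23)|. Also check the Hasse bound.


Affine points = {(0, 8), (0, 15), (6, 4), (6, 19), (9, 11), (9, 12), (10, 7), (10, 16), (16, 11), (16, 12), (20, 10), (20, 13), (21, 11), (21, 12)}; affine count = 14; |E(F_23)| = 15.

Discriminant check: Δ ∝ 4a³ + 27b² = 4·2³ + 27·18² = 4·8 + 27·324 ≡ 17 (mod 23). Nonzero ⇒ E is nonsingular.
For each x ∈ F_23, compute rhs = x³ + 2·x + 18 mod 23, then count y ∈ F_23 with y² ≡ rhs.
  x = 0: rhs = 18, matching y values: 8, 15 (2 points).
  x = 1: rhs = 21, matching y values: none (0 points).
  x = 2: rhs = 7, matching y values: none (0 points).
  x = 3: rhs = 5, matching y values: none (0 points).
  x = 4: rhs = 21, matching y values: none (0 points).
  x = 5: rhs = 15, matching y values: none (0 points).
  x = 6: rhs = 16, matching y values: 4, 19 (2 points).
  x = 7: rhs = 7, matching y values: none (0 points).
  x = 8: rhs = 17, matching y values: none (0 points).
  x = 9: rhs = 6, matching y values: 11, 12 (2 points).
  x = 10: rhs = 3, matching y values: 7, 16 (2 points).
  x = 11: rhs = 14, matching y values: none (0 points).
  x = 12: rhs = 22, matching y values: none (0 points).
  x = 13: rhs = 10, matching y values: none (0 points).
  x = 14: rhs = 7, matching y values: none (0 points).
  x = 15: rhs = 19, matching y values: none (0 points).
  x = 16: rhs = 6, matching y values: 11, 12 (2 points).
  x = 17: rhs = 20, matching y values: none (0 points).
  x = 18: rhs = 21, matching y values: none (0 points).
  x = 19: rhs = 15, matching y values: none (0 points).
  x = 20: rhs = 8, matching y values: 10, 13 (2 points).
  x = 21: rhs = 6, matching y values: 11, 12 (2 points).
  x = 22: rhs = 15, matching y values: none (0 points).
Total affine count: 14.
Full point count |E(F_23)| = 14 + 1 = 15.
Hasse bound: |15 − (23+1)| = |-9| = 9 ≤ 2√23 ≈ 9.5917 ✓.


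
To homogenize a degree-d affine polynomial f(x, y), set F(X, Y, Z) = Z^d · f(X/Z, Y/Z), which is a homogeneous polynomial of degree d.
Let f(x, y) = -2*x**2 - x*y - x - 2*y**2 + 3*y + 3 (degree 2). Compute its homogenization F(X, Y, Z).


F(X, Y, Z) = -2*X**2 - X*Y - X*Z - 2*Y**2 + 3*Y*Z + 3*Z**2

deg(f) = 2.
Substitute x = X/Z, y = Y/Z into f, then multiply by Z^2.
  monomial -2·x^2·y^0 ↦ -2·X^2·Y^0·Z^0.
  monomial -1·x^1·y^1 ↦ -1·X^1·Y^1·Z^0.
  monomial -1·x^1·y^0 ↦ -1·X^1·Y^0·Z^1.
  monomial -2·x^0·y^2 ↦ -2·X^0·Y^2·Z^0.
  monomial 3·x^0·y^1 ↦ 3·X^0·Y^1·Z^1.
  monomial 3·x^0·y^0 ↦ 3·X^0·Y^0·Z^2.
Collecting: F(X, Y, Z) = -2*X**2 - X*Y - X*Z - 2*Y**2 + 3*Y*Z + 3*Z**2.


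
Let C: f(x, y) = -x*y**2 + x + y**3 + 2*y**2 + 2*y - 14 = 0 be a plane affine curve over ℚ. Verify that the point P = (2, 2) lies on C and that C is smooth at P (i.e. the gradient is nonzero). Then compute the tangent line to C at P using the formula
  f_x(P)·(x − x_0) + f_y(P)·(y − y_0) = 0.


Tangent line at P: -3*x + 14*y - 22 = 0.

Step 1: f(2, 2) = 0, so P lies on C.
Step 2: partial derivatives
  f_x(x, y) = 1 - y**2, f_y(x, y) = -2*x*y + 3*y**2 + 4*y + 2.
  f_x(P) = -3, f_y(P) = 14 (gradient nonzero, so P is smooth).
Step 3: tangent line at P: -3·(x − 2) + 14·(y − 2) = 0.
Expanding: -3*x + 14*y - 22 = 0.


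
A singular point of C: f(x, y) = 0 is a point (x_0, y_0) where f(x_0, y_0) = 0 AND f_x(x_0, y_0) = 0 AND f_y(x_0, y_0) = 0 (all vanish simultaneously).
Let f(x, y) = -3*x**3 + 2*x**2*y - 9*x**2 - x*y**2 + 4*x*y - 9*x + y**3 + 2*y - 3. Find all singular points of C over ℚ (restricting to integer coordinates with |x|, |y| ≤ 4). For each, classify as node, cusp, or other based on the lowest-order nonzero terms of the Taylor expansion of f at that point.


Singular points: {(-1, 0)}; classification: cusp.

Compute partial derivatives:
  f_x = -9*x**2 + 4*x*y - 18*x - y**2 + 4*y - 9.
  f_y = 2*x**2 - 2*x*y + 4*x + 3*y**2 + 2.
Scan x_0 ∈ {−4, ..., 4}. For each x_0, f_y(x_0, y) is a polynomial in y; find its integer roots y ∈ {−4, ..., 4}, then test f_x and f at those candidates.
  x = -4: f_y(-4, y) = 3*y**2 + 8*y + 18; no integer root y with |y| ≤ 4.
  x = -3: f_y(-3, y) = 3*y**2 + 6*y + 8; no integer root y with |y| ≤ 4.
  x = -2: f_y(-2, y) = 3*y**2 + 4*y + 2; no integer root y with |y| ≤ 4.
  x = -1: f_y(-1, y) = 3*y**2 + 2*y; vanishes at y ∈ {0}. (-1, 0): f_x = 0, f = 0 — SINGULAR.
  x = 0: f_y(0, y) = 3*y**2 + 2; no integer root y with |y| ≤ 4.
  x = 1: f_y(1, y) = 3*y**2 - 2*y + 8; no integer root y with |y| ≤ 4.
  x = 2: f_y(2, y) = 3*y**2 - 4*y + 18; no integer root y with |y| ≤ 4.
  x = 3: f_y(3, y) = 3*y**2 - 6*y + 32; no integer root y with |y| ≤ 4.
  x = 4: f_y(4, y) = 3*y**2 - 8*y + 50; no integer root y with |y| ≤ 4.
Only singular point on the grid: (-1, 0).
Classify: substitute x = -1 + u, y = 0 + v and expand: f = -3*u**3 + 2*u**2*v - u*v**2 + v**3 + v**2.
No constant or linear terms (consistent with a singular point). Quadratic part: v**2. Cubic part: -3*u**3 + 2*u**2*v - u*v**2 + v**3.
The quadratic part v**2 is a perfect square, so there is a single (double) tangent line v = 0, i.e. y = 0. Restricting the cubic part to that line (v = 0) leaves -3*u**3 ≠ 0, so f is not divisible by v and the branch is v² ≈ 3*u**3 to lowest order — this is a cusp.
Classification: cusp.


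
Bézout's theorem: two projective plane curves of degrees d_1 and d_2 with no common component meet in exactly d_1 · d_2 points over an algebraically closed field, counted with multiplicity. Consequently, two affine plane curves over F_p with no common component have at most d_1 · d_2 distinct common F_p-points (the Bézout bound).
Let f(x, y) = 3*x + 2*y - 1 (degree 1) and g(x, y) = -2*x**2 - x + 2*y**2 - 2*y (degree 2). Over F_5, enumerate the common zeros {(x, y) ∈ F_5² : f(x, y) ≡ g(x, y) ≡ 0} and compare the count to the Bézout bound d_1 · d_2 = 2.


Common zeros: {(2, 0)}; count = 1; Bézout bound = 2.

deg(f) = 1, deg(g) = 2, so Bézout bound = 2.
Scan x ∈ F_5. For each x, list the y ∈ F_5 with f(x, y) ≡ 0 and those with g(x, y) ≡ 0 (mod 5); the common zeros in that column are the intersection.
  x = 0: f ≡ 0 at y ∈ {3}; g ≡ 0 at y ∈ {0, 1}; common: ∅.
  x = 1: f ≡ 0 at y ∈ {4}; g ≡ 0 at y ∈ ∅; common: ∅.
  x = 2: f ≡ 0 at y ∈ {0}; g ≡ 0 at y ∈ {0, 1}; common: {0}.
  x = 3: f ≡ 0 at y ∈ {1}; g ≡ 0 at y ∈ ∅; common: ∅.
  x = 4: f ≡ 0 at y ∈ {2}; g ≡ 0 at y ∈ ∅; common: ∅.
Collecting: common zeros = {(2, 0)}, so the count is 1.
Comparison with the Bézout bound: 1 ≤ 2 = deg(f)·deg(g), as expected for curves with no common component (the affine F_5-count falls short of the bound because intersections may lie at infinity, over extension fields, or carry multiplicity).


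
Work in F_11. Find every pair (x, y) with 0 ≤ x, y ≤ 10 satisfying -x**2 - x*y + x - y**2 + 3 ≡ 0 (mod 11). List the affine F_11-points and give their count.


Affine F_11-points: {(0, 5), (0, 6), (5, 8), (5, 9), (6, 6), (6, 10), (7, 5), (7, 10), (9, 4), (9, 9), (10, 4), (10, 8)}; count = 12.

For each of the 121 pairs (x, y) ∈ F_11², evaluate f(x, y) mod 11. Record the zeros.
  x = 0: [0↦3, 1↦2, 2↦10, 3↦5, 4↦9, 5↦0, 6↦0, 7↦9, 8↦5, 9↦10, 10↦2]  zeros at y ∈ {5, 6}
  x = 1: [0↦3, 1↦1, 2↦8, 3↦2, 4↦5, 5↦6, 6↦5, 7↦2, 8↦8, 9↦1, 10↦3]  zeros at y ∈ ∅
  x = 2: [0↦1, 1↦9, 2↦4, 3↦8, 4↦10, 5↦10, 6↦8, 7↦4, 8↦9, 9↦1, 10↦2]  zeros at y ∈ ∅
  x = 3: [0↦8, 1↦4, 2↦9, 3↦1, 4↦2, 5↦1, 6↦9, 7↦4, 8↦8, 9↦10, 10↦10]  zeros at y ∈ ∅
  x = 4: [0↦2, 1↦8, 2↦1, 3↦3, 4↦3, 5↦1, 6↦8, 7↦2, 8↦5, 9↦6, 10↦5]  zeros at y ∈ ∅
  x = 5: [0↦5, 1↦10, 2↦2, 3↦3, 4↦2, 5↦10, 6↦5, 7↦9, 8↦0, 9↦0, 10↦9]  zeros at y ∈ {8, 9}
  x = 6: [0↦6, 1↦10, 2↦1, 3↦1, 4↦10, 5↦6, 6↦0, 7↦3, 8↦4, 9↦3, 10↦0]  zeros at y ∈ {6, 10}
  x = 7: [0↦5, 1↦8, 2↦9, 3↦8, 4↦5, 5↦0, 6↦4, 7↦6, 8↦6, 9↦4, 10↦0]  zeros at y ∈ {5, 10}
  x = 8: [0↦2, 1↦4, 2↦4, 3↦2, 4↦9, 5↦3, 6↦6, 7↦7, 8↦6, 9↦3, 10↦9]  zeros at y ∈ ∅
  x = 9: [0↦8, 1↦9, 2↦8, 3↦5, 4↦0, 5↦4, 6↦6, 7↦6, 8↦4, 9↦0, 10↦5]  zeros at y ∈ {4, 9}
  x = 10: [0↦1, 1↦1, 2↦10, 3↦6, 4↦0, 5↦3, 6↦4, 7↦3, 8↦0, 9↦6, 10↦10]  zeros at y ∈ {4, 8}
Collecting zeros: affine points = {(0, 5), (0, 6), (5, 8), (5, 9), (6, 6), (6, 10), (7, 5), (7, 10), (9, 4), (9, 9), (10, 4), (10, 8)}.
Total count |C(F_11)_aff| = 12.


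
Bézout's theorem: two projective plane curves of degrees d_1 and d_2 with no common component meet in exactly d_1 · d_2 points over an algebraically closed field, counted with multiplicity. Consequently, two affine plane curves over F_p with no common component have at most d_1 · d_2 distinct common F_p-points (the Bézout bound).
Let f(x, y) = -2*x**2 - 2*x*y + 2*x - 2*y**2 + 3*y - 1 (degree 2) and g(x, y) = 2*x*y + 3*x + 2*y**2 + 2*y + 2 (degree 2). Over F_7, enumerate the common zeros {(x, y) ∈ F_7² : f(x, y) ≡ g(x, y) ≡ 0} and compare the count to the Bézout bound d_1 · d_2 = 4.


Common zeros: {(0, 4), (1, 2), (5, 2)}; count = 3; Bézout bound = 4.

deg(f) = 2, deg(g) = 2, so Bézout bound = 4.
Scan x ∈ F_7. For each x, list the y ∈ F_7 with f(x, y) ≡ 0 and those with g(x, y) ≡ 0 (mod 7); the common zeros in that column are the intersection.
  x = 0: f ≡ 0 at y ∈ {1, 4}; g ≡ 0 at y ∈ {2, 4}; common: {4}.
  x = 1: f ≡ 0 at y ∈ {2}; g ≡ 0 at y ∈ {2, 3}; common: {2}.
  x = 2: f ≡ 0 at y ∈ ∅; g ≡ 0 at y ∈ {2}; common: ∅.
  x = 3: f ≡ 0 at y ∈ ∅; g ≡ 0 at y ∈ {1, 2}; common: ∅.
  x = 4: f ≡ 0 at y ∈ {4}; g ≡ 0 at y ∈ {0, 2}; common: ∅.
  x = 5: f ≡ 0 at y ∈ {2, 5}; g ≡ 0 at y ∈ {2, 6}; common: {2}.
  x = 6: f ≡ 0 at y ∈ ∅; g ≡ 0 at y ∈ {2, 5}; common: ∅.
Collecting: common zeros = {(0, 4), (1, 2), (5, 2)}, so the count is 3.
Comparison with the Bézout bound: 3 ≤ 4 = deg(f)·deg(g), as expected for curves with no common component (the affine F_7-count falls short of the bound because intersections may lie at infinity, over extension fields, or carry multiplicity).


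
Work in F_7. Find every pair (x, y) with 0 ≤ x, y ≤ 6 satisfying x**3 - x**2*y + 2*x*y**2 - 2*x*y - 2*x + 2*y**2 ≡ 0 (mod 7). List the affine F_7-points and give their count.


Affine F_7-points: {(0, 0), (1, 1), (1, 5), (3, 0), (3, 1), (4, 0), (4, 1), (6, 6)}; count = 8.

For each of the 49 pairs (x, y) ∈ F_7², evaluate f(x, y) mod 7. Record the zeros.
  x = 0: [0↦0, 1↦2, 2↦1, 3↦4, 4↦4, 5↦1, 6↦2]  zeros at y ∈ {0}
  x = 1: [0↦6, 1↦0, 2↦2, 3↦5, 4↦2, 5↦0, 6↦6]  zeros at y ∈ {1, 5}
  x = 2: [0↦4, 1↦2, 2↦5, 3↦6, 4↦5, 5↦2, 6↦4]  zeros at y ∈ ∅
  x = 3: [0↦0, 1↦0, 2↦2, 3↦6, 4↦5, 5↦6, 6↦2]  zeros at y ∈ {0, 1}
  x = 4: [0↦0, 1↦0, 2↦6, 3↦4, 4↦1, 5↦4, 6↦6]  zeros at y ∈ {0, 1}
  x = 5: [0↦3, 1↦1, 2↦2, 3↦6, 4↦6, 5↦2, 6↦1]  zeros at y ∈ ∅
  x = 6: [0↦1, 1↦2, 2↦3, 3↦4, 4↦5, 5↦6, 6↦0]  zeros at y ∈ {6}
Collecting zeros: affine points = {(0, 0), (1, 1), (1, 5), (3, 0), (3, 1), (4, 0), (4, 1), (6, 6)}.
Total count |C(F_7)_aff| = 8.


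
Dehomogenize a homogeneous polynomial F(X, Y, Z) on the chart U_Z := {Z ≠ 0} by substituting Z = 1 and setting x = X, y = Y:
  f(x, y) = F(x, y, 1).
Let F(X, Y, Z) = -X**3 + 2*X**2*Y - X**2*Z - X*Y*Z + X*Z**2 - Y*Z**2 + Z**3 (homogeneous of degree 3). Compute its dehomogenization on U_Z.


f(x, y) = -x**3 + 2*x**2*y - x**2 - x*y + x - y + 1

On U_Z we set Z = 1. Each monomial c·X^i·Y^j·Z^k in F becomes c·x^i·y^j·1^k = c·x^i·y^j.
Substituting Z = 1: F(X, Y, 1) = -x**3 + 2*x**2*y - x**2 - x*y + x - y + 1.
Note: deg(f) ≤ deg(F) = 3; strict inequality happens when F is divisible by Z (lost terms).


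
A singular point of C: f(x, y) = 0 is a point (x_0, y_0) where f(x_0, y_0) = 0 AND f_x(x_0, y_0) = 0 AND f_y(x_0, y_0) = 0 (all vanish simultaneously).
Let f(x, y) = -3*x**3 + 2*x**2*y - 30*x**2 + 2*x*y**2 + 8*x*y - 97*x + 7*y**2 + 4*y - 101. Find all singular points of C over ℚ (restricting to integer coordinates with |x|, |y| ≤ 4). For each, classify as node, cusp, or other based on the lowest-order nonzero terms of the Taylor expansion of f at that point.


Singular points: {(-3, 1)}; classification: node.

Compute partial derivatives:
  f_x = -9*x**2 + 4*x*y - 60*x + 2*y**2 + 8*y - 97.
  f_y = 2*x**2 + 4*x*y + 8*x + 14*y + 4.
Scan x_0 ∈ {−4, ..., 4}. For each x_0, f_y(x_0, y) is a polynomial in y; find its integer roots y ∈ {−4, ..., 4}, then test f_x and f at those candidates.
  x = -4: f_y(-4, y) = 4 - 2*y; vanishes at y ∈ {2}. (-4, 2): f_x = -9 ≠ 0.
  x = -3: f_y(-3, y) = 2*y - 2; vanishes at y ∈ {1}. (-3, 1): f_x = 0, f = 0 — SINGULAR.
  x = -2: f_y(-2, y) = 6*y - 4; no integer root y with |y| ≤ 4.
  x = -1: f_y(-1, y) = 10*y - 2; no integer root y with |y| ≤ 4.
  x = 0: f_y(0, y) = 14*y + 4; no integer root y with |y| ≤ 4.
  x = 1: f_y(1, y) = 18*y + 14; no integer root y with |y| ≤ 4.
  x = 2: f_y(2, y) = 22*y + 28; no integer root y with |y| ≤ 4.
  x = 3: f_y(3, y) = 26*y + 46; no integer root y with |y| ≤ 4.
  x = 4: f_y(4, y) = 30*y + 68; no integer root y with |y| ≤ 4.
Only singular point on the grid: (-3, 1).
Classify: substitute x = -3 + u, y = 1 + v and expand: f = -3*u**3 + 2*u**2*v - u**2 + 2*u*v**2 + v**2.
No constant or linear terms (consistent with a singular point). Quadratic part: -u**2 + v**2. Cubic part: -3*u**3 + 2*u**2*v + 2*u*v**2.
The quadratic part v**2 - u**2 = (v − u)(v + u) splits into two distinct linear factors, so there are two distinct tangent lines y − 1 = ±(x − -3) — this is a node (ordinary double point).
Classification: node.


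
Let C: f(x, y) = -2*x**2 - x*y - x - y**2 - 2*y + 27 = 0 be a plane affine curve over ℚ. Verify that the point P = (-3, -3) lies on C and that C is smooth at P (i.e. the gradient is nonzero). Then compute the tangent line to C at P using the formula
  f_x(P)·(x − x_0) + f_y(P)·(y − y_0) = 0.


Tangent line at P: 14*x + 7*y + 63 = 0.

Step 1: f(-3, -3) = 0, so P lies on C.
Step 2: partial derivatives
  f_x(x, y) = -4*x - y - 1, f_y(x, y) = -x - 2*y - 2.
  f_x(P) = 14, f_y(P) = 7 (gradient nonzero, so P is smooth).
Step 3: tangent line at P: 14·(x − -3) + 7·(y − -3) = 0.
Expanding: 14*x + 7*y + 63 = 0.


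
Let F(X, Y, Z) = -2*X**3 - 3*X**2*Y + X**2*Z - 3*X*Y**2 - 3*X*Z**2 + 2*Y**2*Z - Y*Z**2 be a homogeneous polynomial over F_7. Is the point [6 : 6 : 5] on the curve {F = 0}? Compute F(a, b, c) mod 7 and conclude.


F(6,6,5) ≡ 4 (mod 7); P is NOT on the curve.

Evaluate F(6, 6, 5) term-by-term (mod 7).
  -2*X**3 ↦ -2·216·1·1 = -432
  -3*X**2*Y ↦ -3·36·6·1 = -648
  X**2*Z ↦ 1·36·1·5 = 180
  -3*X*Y**2 ↦ -3·6·36·1 = -648
  -3*X*Z**2 ↦ -3·6·1·25 = -450
  2*Y**2*Z ↦ 2·1·36·5 = 360
  -Y*Z**2 ↦ -1·1·6·25 = -150
Sum: F(6, 6, 5) = (-432) + (-648) + (180) + (-648) + (-450) + (360) + (-150) = -1788.
Reducing mod 7: -1788 ≡ 4 (mod 7).
Since F(a, b, c) ≡ 4 ≠ 0 (mod 7), P does NOT lie on the curve.


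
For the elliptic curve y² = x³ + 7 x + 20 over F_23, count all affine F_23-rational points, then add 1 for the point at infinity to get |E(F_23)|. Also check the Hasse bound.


Affine points = {(6, 5), (6, 18), (8, 6), (8, 17), (10, 3), (10, 20), (11, 5), (11, 18), (13, 10), (13, 13), (15, 2), (15, 21), (20, 8), (20, 15), (22, 9), (22, 14)}; affine count = 16; |E(F_23)| = 17.

Discriminant check: Δ ∝ 4a³ + 27b² = 4·7³ + 27·20² = 4·343 + 27·400 ≡ 5 (mod 23). Nonzero ⇒ E is nonsingular.
For each x ∈ F_23, compute rhs = x³ + 7·x + 20 mod 23, then count y ∈ F_23 with y² ≡ rhs.
  x = 0: rhs = 20, matching y values: none (0 points).
  x = 1: rhs = 5, matching y values: none (0 points).
  x = 2: rhs = 19, matching y values: none (0 points).
  x = 3: rhs = 22, matching y values: none (0 points).
  x = 4: rhs = 20, matching y values: none (0 points).
  x = 5: rhs = 19, matching y values: none (0 points).
  x = 6: rhs = 2, matching y values: 5, 18 (2 points).
  x = 7: rhs = 21, matching y values: none (0 points).
  x = 8: rhs = 13, matching y values: 6, 17 (2 points).
  x = 9: rhs = 7, matching y values: none (0 points).
  x = 10: rhs = 9, matching y values: 3, 20 (2 points).
  x = 11: rhs = 2, matching y values: 5, 18 (2 points).
  x = 12: rhs = 15, matching y values: none (0 points).
  x = 13: rhs = 8, matching y values: 10, 13 (2 points).
  x = 14: rhs = 10, matching y values: none (0 points).
  x = 15: rhs = 4, matching y values: 2, 21 (2 points).
  x = 16: rhs = 19, matching y values: none (0 points).
  x = 17: rhs = 15, matching y values: none (0 points).
  x = 18: rhs = 21, matching y values: none (0 points).
  x = 19: rhs = 20, matching y values: none (0 points).
  x = 20: rhs = 18, matching y values: 8, 15 (2 points).
  x = 21: rhs = 21, matching y values: none (0 points).
  x = 22: rhs = 12, matching y values: 9, 14 (2 points).
Total affine count: 16.
Full point count |E(F_23)| = 16 + 1 = 17.
Hasse bound: |17 − (23+1)| = |-7| = 7 ≤ 2√23 ≈ 9.5917 ✓.


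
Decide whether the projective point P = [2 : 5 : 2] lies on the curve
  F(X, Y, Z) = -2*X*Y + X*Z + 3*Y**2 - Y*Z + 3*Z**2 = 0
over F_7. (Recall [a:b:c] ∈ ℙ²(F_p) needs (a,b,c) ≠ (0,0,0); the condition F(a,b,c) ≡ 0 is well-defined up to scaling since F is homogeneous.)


F(2,5,2) ≡ 5 (mod 7); P is NOT on the curve.

Evaluate F(2, 5, 2) term-by-term (mod 7).
  -2*X*Y ↦ -2·2·5·1 = -20
  X*Z ↦ 1·2·1·2 = 4
  3*Y**2 ↦ 3·1·25·1 = 75
  -Y*Z ↦ -1·1·5·2 = -10
  3*Z**2 ↦ 3·1·1·4 = 12
Sum: F(2, 5, 2) = (-20) + (4) + (75) + (-10) + (12) = 61.
Reducing mod 7: 61 ≡ 5 (mod 7).
Since F(a, b, c) ≡ 5 ≠ 0 (mod 7), P does NOT lie on the curve.


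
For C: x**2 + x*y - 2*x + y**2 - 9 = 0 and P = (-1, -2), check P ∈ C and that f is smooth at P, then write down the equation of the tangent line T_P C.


Tangent line at P: -6*x - 5*y - 16 = 0.

Step 1: f(-1, -2) = 0, so P lies on C.
Step 2: partial derivatives
  f_x(x, y) = 2*x + y - 2, f_y(x, y) = x + 2*y.
  f_x(P) = -6, f_y(P) = -5 (gradient nonzero, so P is smooth).
Step 3: tangent line at P: -6·(x − -1) + -5·(y − -2) = 0.
Expanding: -6*x - 5*y - 16 = 0.
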